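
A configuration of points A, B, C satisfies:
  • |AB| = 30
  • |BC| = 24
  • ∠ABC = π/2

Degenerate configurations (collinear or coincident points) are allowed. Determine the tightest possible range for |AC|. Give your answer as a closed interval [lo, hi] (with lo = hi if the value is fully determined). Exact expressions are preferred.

|AB| ∈ {30}
|BC| ∈ {24}
|AC| ∈ {6·√(41)}

|AC| = 6·√(41)  (≈ 38.4187)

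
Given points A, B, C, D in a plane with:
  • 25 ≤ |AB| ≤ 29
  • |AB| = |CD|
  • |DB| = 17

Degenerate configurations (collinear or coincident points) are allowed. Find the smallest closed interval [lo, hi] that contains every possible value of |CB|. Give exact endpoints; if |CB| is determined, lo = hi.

|CB| ∈ [8, 46]  (≈ [8.0000, 46.0000])

|AB| ∈ [25, 29]
|BD| ∈ {17}
|CD| ∈ [25, 29]
|AD| ∈ [8, 46]
|BC| ∈ [8, 46]
|AC| ∈ [0, 75]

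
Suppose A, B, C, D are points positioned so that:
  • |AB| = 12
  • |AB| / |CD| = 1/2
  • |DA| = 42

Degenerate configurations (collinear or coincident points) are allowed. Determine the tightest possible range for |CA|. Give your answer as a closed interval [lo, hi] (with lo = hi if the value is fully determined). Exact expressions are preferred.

|AB| ∈ {12}
|AD| ∈ {42}
|CD| ∈ {24}
|BD| ∈ [30, 54]
|AC| ∈ [18, 66]
|BC| ∈ [6, 78]

|CA| ∈ [18, 66]  (≈ [18.0000, 66.0000])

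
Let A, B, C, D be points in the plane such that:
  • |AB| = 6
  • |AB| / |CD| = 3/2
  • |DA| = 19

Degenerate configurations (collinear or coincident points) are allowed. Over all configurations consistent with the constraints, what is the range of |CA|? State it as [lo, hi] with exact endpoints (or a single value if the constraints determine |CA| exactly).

|CA| ∈ [15, 23]  (≈ [15.0000, 23.0000])

|AB| ∈ {6}
|AD| ∈ {19}
|CD| ∈ {4}
|BD| ∈ [13, 25]
|AC| ∈ [15, 23]
|BC| ∈ [9, 29]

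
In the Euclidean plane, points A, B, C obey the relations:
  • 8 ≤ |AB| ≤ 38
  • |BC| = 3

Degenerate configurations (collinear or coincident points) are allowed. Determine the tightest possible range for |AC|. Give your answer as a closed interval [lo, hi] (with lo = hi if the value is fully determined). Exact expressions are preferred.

|AC| ∈ [5, 41]  (≈ [5.0000, 41.0000])

|AB| ∈ [8, 38]
|BC| ∈ {3}
|AC| ∈ [5, 41]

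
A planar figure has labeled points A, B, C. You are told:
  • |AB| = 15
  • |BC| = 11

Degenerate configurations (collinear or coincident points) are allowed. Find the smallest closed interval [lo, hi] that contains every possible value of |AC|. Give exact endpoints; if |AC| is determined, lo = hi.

|AC| ∈ [4, 26]  (≈ [4.0000, 26.0000])

|AB| ∈ {15}
|BC| ∈ {11}
|AC| ∈ [4, 26]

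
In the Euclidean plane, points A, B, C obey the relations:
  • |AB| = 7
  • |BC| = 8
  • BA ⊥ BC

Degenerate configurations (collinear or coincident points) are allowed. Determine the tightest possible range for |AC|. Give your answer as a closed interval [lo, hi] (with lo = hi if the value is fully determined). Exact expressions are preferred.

|AB| ∈ {7}
|BC| ∈ {8}
|AC| ∈ {√(113)}

|AC| = √(113)  (≈ 10.6301)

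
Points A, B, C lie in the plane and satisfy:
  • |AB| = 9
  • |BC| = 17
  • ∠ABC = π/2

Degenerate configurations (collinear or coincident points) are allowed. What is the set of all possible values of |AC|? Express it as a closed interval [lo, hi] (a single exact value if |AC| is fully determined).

|AB| ∈ {9}
|BC| ∈ {17}
|AC| ∈ {√(370)}

|AC| = √(370)  (≈ 19.2354)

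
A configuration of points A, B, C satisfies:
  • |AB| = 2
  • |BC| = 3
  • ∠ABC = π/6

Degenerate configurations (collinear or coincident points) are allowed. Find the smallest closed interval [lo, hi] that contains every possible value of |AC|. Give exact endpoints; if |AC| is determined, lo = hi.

|AC| = √(13 - 6·√(3))  (≈ 1.6148)

|AB| ∈ {2}
|BC| ∈ {3}
|AC| ∈ {√(13 - 6·√(3))}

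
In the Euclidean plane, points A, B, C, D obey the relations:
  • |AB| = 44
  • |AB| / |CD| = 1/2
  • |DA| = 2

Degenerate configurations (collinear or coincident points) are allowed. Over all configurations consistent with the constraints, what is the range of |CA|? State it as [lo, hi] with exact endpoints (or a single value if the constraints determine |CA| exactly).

|AB| ∈ {44}
|AD| ∈ {2}
|CD| ∈ {88}
|BD| ∈ [42, 46]
|AC| ∈ [86, 90]
|BC| ∈ [42, 134]

|CA| ∈ [86, 90]  (≈ [86.0000, 90.0000])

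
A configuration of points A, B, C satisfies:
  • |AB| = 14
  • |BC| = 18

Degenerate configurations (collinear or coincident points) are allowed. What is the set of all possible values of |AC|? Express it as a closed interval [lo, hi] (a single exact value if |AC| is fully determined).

|AB| ∈ {14}
|BC| ∈ {18}
|AC| ∈ [4, 32]

|AC| ∈ [4, 32]  (≈ [4.0000, 32.0000])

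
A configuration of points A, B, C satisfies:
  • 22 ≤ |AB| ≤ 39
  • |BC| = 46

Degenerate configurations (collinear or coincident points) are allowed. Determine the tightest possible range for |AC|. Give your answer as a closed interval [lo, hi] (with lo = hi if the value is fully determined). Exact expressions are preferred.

|AB| ∈ [22, 39]
|BC| ∈ {46}
|AC| ∈ [7, 85]

|AC| ∈ [7, 85]  (≈ [7.0000, 85.0000])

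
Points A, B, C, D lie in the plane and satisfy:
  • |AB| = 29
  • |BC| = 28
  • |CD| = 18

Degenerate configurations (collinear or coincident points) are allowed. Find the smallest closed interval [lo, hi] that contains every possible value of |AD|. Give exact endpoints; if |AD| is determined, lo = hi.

|AD| ∈ [0, 75]  (≈ [0.0000, 75.0000])

|AB| ∈ {29}
|BC| ∈ {28}
|CD| ∈ {18}
|AC| ∈ [1, 57]
|BD| ∈ [10, 46]
|AD| ∈ [0, 75]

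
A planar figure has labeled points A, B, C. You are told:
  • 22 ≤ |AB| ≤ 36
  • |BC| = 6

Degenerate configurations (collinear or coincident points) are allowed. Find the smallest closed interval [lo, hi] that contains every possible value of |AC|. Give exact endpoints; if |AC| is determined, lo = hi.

|AC| ∈ [16, 42]  (≈ [16.0000, 42.0000])

|AB| ∈ [22, 36]
|BC| ∈ {6}
|AC| ∈ [16, 42]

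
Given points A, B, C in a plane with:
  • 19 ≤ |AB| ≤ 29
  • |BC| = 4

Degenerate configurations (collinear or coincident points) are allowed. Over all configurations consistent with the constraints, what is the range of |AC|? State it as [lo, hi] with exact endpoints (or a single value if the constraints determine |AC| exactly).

|AC| ∈ [15, 33]  (≈ [15.0000, 33.0000])

|AB| ∈ [19, 29]
|BC| ∈ {4}
|AC| ∈ [15, 33]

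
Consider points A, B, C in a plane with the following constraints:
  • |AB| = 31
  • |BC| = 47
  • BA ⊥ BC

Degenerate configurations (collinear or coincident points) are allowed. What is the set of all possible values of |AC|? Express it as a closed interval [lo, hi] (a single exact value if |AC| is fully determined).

|AB| ∈ {31}
|BC| ∈ {47}
|AC| ∈ {√(3170)}

|AC| = √(3170)  (≈ 56.3028)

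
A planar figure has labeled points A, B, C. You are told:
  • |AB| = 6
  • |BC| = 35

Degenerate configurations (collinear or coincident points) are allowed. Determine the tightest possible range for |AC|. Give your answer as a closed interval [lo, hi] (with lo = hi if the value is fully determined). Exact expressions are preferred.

|AC| ∈ [29, 41]  (≈ [29.0000, 41.0000])

|AB| ∈ {6}
|BC| ∈ {35}
|AC| ∈ [29, 41]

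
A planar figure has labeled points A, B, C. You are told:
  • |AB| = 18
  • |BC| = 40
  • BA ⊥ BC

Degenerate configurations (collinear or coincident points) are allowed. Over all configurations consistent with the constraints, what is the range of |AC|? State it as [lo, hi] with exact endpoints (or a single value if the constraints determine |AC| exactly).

|AC| = 2·√(481)  (≈ 43.8634)

|AB| ∈ {18}
|BC| ∈ {40}
|AC| ∈ {2·√(481)}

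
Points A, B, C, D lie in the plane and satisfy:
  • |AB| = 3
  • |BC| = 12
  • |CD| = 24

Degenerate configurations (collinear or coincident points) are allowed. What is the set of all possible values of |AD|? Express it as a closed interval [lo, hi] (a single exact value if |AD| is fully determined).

|AD| ∈ [9, 39]  (≈ [9.0000, 39.0000])

|AB| ∈ {3}
|BC| ∈ {12}
|CD| ∈ {24}
|AC| ∈ [9, 15]
|BD| ∈ [12, 36]
|AD| ∈ [9, 39]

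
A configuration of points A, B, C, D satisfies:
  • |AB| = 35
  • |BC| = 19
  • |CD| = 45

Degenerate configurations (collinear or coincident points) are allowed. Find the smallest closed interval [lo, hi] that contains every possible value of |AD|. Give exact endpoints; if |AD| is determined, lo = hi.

|AB| ∈ {35}
|BC| ∈ {19}
|CD| ∈ {45}
|AC| ∈ [16, 54]
|BD| ∈ [26, 64]
|AD| ∈ [0, 99]

|AD| ∈ [0, 99]  (≈ [0.0000, 99.0000])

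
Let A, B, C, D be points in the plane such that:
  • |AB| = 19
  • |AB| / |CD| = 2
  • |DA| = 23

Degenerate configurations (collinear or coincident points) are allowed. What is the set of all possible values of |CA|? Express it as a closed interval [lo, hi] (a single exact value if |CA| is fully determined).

|AB| ∈ {19}
|AD| ∈ {23}
|CD| ∈ {19/2}
|BD| ∈ [4, 42]
|AC| ∈ [27/2, 65/2]
|BC| ∈ [0, 103/2]

|CA| ∈ [27/2, 65/2]  (≈ [13.5000, 32.5000])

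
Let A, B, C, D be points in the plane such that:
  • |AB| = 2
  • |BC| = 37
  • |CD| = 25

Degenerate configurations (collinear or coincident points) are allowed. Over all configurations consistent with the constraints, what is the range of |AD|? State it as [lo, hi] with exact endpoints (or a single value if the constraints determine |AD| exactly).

|AD| ∈ [10, 64]  (≈ [10.0000, 64.0000])

|AB| ∈ {2}
|BC| ∈ {37}
|CD| ∈ {25}
|AC| ∈ [35, 39]
|BD| ∈ [12, 62]
|AD| ∈ [10, 64]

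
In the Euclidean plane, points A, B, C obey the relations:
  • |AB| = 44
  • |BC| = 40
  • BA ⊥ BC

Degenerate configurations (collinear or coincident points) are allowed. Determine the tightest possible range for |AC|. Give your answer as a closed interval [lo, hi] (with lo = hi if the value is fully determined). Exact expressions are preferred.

|AB| ∈ {44}
|BC| ∈ {40}
|AC| ∈ {4·√(221)}

|AC| = 4·√(221)  (≈ 59.4643)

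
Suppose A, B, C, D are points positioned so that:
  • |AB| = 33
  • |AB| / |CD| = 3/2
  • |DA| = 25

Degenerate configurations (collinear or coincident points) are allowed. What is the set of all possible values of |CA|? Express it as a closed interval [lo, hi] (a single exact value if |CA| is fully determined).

|CA| ∈ [3, 47]  (≈ [3.0000, 47.0000])

|AB| ∈ {33}
|AD| ∈ {25}
|CD| ∈ {22}
|BD| ∈ [8, 58]
|AC| ∈ [3, 47]
|BC| ∈ [0, 80]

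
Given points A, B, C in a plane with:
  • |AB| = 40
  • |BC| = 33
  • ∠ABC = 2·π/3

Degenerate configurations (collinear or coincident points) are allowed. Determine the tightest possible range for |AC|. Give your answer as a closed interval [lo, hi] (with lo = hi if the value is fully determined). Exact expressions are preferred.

|AB| ∈ {40}
|BC| ∈ {33}
|AC| ∈ {√(4009)}

|AC| = √(4009)  (≈ 63.3167)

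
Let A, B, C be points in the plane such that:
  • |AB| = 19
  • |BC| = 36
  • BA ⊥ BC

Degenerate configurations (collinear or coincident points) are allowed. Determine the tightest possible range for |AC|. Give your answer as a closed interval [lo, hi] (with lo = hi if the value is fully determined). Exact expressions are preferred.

|AB| ∈ {19}
|BC| ∈ {36}
|AC| ∈ {√(1657)}

|AC| = √(1657)  (≈ 40.7063)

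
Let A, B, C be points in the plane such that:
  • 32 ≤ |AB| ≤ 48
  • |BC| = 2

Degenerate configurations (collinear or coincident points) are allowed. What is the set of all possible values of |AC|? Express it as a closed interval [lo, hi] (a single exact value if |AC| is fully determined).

|AC| ∈ [30, 50]  (≈ [30.0000, 50.0000])

|AB| ∈ [32, 48]
|BC| ∈ {2}
|AC| ∈ [30, 50]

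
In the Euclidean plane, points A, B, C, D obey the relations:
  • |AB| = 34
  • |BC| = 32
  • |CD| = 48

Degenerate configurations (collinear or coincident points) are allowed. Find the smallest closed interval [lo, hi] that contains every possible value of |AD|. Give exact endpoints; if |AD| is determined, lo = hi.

|AB| ∈ {34}
|BC| ∈ {32}
|CD| ∈ {48}
|AC| ∈ [2, 66]
|BD| ∈ [16, 80]
|AD| ∈ [0, 114]

|AD| ∈ [0, 114]  (≈ [0.0000, 114.0000])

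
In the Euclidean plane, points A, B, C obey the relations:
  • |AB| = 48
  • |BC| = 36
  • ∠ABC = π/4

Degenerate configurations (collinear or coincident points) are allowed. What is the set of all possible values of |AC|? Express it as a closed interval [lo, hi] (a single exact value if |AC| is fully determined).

|AC| = 12·√(25 - 12·√(2))  (≈ 34.0035)

|AB| ∈ {48}
|BC| ∈ {36}
|AC| ∈ {12·√(25 - 12·√(2))}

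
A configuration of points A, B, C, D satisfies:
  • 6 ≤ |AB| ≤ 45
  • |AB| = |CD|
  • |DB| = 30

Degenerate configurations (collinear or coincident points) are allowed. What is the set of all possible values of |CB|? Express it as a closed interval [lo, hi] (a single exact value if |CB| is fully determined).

|CB| ∈ [0, 75]  (≈ [0.0000, 75.0000])

|AB| ∈ [6, 45]
|BD| ∈ {30}
|CD| ∈ [6, 45]
|AD| ∈ [0, 75]
|BC| ∈ [0, 75]
|AC| ∈ [0, 120]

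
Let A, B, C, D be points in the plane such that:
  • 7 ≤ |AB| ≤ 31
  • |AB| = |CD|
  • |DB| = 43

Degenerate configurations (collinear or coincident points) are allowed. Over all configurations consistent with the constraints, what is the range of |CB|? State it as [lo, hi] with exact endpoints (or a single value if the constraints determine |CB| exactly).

|CB| ∈ [12, 74]  (≈ [12.0000, 74.0000])

|AB| ∈ [7, 31]
|BD| ∈ {43}
|CD| ∈ [7, 31]
|AD| ∈ [12, 74]
|BC| ∈ [12, 74]
|AC| ∈ [0, 105]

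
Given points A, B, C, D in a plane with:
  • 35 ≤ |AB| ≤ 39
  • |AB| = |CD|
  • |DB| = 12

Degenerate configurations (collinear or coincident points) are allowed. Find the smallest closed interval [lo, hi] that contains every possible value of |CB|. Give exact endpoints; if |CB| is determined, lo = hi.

|AB| ∈ [35, 39]
|BD| ∈ {12}
|CD| ∈ [35, 39]
|AD| ∈ [23, 51]
|BC| ∈ [23, 51]
|AC| ∈ [0, 90]

|CB| ∈ [23, 51]  (≈ [23.0000, 51.0000])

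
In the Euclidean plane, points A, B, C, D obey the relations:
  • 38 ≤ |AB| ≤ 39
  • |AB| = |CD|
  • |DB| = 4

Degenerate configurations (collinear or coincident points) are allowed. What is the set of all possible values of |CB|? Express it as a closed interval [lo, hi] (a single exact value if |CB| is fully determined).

|AB| ∈ [38, 39]
|BD| ∈ {4}
|CD| ∈ [38, 39]
|AD| ∈ [34, 43]
|BC| ∈ [34, 43]
|AC| ∈ [0, 82]

|CB| ∈ [34, 43]  (≈ [34.0000, 43.0000])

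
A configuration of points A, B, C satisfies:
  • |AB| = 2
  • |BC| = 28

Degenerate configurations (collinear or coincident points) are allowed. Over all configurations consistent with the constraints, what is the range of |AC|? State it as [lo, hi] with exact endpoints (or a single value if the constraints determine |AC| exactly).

|AB| ∈ {2}
|BC| ∈ {28}
|AC| ∈ [26, 30]

|AC| ∈ [26, 30]  (≈ [26.0000, 30.0000])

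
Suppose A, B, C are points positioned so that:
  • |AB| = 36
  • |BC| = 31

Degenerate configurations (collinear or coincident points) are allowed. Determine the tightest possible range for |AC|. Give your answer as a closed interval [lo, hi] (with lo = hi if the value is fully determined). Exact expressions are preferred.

|AC| ∈ [5, 67]  (≈ [5.0000, 67.0000])

|AB| ∈ {36}
|BC| ∈ {31}
|AC| ∈ [5, 67]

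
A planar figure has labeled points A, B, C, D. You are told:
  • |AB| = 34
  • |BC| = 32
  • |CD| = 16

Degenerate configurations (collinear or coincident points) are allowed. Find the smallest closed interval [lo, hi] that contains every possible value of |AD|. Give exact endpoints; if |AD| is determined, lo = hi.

|AD| ∈ [0, 82]  (≈ [0.0000, 82.0000])

|AB| ∈ {34}
|BC| ∈ {32}
|CD| ∈ {16}
|AC| ∈ [2, 66]
|BD| ∈ [16, 48]
|AD| ∈ [0, 82]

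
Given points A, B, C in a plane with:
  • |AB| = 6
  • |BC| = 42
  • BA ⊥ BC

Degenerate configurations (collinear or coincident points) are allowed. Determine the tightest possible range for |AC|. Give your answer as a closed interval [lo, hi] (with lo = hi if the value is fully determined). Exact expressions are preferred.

|AC| = 30·√(2)  (≈ 42.4264)

|AB| ∈ {6}
|BC| ∈ {42}
|AC| ∈ {30·√(2)}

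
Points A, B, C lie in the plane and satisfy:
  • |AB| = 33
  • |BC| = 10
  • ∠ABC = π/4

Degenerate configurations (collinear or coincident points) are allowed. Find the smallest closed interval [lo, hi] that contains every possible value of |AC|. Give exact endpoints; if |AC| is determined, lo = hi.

|AB| ∈ {33}
|BC| ∈ {10}
|AC| ∈ {√(1189 - 330·√(2))}

|AC| = √(1189 - 330·√(2))  (≈ 26.8758)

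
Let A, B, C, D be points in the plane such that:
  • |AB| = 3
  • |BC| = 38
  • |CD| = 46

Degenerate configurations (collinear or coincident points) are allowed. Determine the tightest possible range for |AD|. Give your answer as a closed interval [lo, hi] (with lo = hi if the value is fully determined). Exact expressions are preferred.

|AB| ∈ {3}
|BC| ∈ {38}
|CD| ∈ {46}
|AC| ∈ [35, 41]
|BD| ∈ [8, 84]
|AD| ∈ [5, 87]

|AD| ∈ [5, 87]  (≈ [5.0000, 87.0000])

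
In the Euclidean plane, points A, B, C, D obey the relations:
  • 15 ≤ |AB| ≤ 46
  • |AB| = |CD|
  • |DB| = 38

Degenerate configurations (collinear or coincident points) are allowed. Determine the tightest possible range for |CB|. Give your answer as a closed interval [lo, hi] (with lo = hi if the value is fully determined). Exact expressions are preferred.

|AB| ∈ [15, 46]
|BD| ∈ {38}
|CD| ∈ [15, 46]
|AD| ∈ [0, 84]
|BC| ∈ [0, 84]
|AC| ∈ [0, 130]

|CB| ∈ [0, 84]  (≈ [0.0000, 84.0000])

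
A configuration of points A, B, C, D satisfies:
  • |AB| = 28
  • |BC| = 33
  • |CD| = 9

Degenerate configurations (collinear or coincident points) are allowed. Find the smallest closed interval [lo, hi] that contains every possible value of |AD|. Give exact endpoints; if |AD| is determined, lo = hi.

|AB| ∈ {28}
|BC| ∈ {33}
|CD| ∈ {9}
|AC| ∈ [5, 61]
|BD| ∈ [24, 42]
|AD| ∈ [0, 70]

|AD| ∈ [0, 70]  (≈ [0.0000, 70.0000])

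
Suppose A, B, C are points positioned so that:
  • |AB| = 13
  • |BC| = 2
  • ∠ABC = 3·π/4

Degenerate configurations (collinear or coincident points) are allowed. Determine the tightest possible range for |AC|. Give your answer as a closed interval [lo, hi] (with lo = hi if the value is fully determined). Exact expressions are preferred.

|AC| = √(26·√(2) + 173)  (≈ 14.4834)

|AB| ∈ {13}
|BC| ∈ {2}
|AC| ∈ {√(26·√(2) + 173)}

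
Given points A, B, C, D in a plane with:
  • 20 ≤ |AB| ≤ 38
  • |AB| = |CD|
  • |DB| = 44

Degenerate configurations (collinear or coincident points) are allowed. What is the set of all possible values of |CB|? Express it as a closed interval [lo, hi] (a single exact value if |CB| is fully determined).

|CB| ∈ [6, 82]  (≈ [6.0000, 82.0000])

|AB| ∈ [20, 38]
|BD| ∈ {44}
|CD| ∈ [20, 38]
|AD| ∈ [6, 82]
|BC| ∈ [6, 82]
|AC| ∈ [0, 120]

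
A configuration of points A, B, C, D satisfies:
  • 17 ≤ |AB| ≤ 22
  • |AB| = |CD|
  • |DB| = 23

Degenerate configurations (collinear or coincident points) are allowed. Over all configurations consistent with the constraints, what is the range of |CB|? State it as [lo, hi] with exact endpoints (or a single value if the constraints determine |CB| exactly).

|AB| ∈ [17, 22]
|BD| ∈ {23}
|CD| ∈ [17, 22]
|AD| ∈ [1, 45]
|BC| ∈ [1, 45]
|AC| ∈ [0, 67]

|CB| ∈ [1, 45]  (≈ [1.0000, 45.0000])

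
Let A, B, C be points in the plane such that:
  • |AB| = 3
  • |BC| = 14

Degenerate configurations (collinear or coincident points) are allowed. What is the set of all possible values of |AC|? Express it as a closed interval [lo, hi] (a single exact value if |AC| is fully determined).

|AB| ∈ {3}
|BC| ∈ {14}
|AC| ∈ [11, 17]

|AC| ∈ [11, 17]  (≈ [11.0000, 17.0000])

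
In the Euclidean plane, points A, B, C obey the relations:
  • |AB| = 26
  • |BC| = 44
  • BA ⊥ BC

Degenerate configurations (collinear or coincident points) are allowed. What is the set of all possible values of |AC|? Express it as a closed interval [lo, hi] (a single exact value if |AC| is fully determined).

|AB| ∈ {26}
|BC| ∈ {44}
|AC| ∈ {2·√(653)}

|AC| = 2·√(653)  (≈ 51.1077)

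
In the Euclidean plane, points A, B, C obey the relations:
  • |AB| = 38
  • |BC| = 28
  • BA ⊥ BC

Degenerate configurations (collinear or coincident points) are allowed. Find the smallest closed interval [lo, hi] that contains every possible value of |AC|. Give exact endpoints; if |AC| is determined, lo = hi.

|AB| ∈ {38}
|BC| ∈ {28}
|AC| ∈ {2·√(557)}

|AC| = 2·√(557)  (≈ 47.2017)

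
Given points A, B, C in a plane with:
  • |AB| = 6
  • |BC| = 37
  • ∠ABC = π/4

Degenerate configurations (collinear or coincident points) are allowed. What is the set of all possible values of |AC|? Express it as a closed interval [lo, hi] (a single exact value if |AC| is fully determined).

|AC| = √(1405 - 222·√(2))  (≈ 33.0310)

|AB| ∈ {6}
|BC| ∈ {37}
|AC| ∈ {√(1405 - 222·√(2))}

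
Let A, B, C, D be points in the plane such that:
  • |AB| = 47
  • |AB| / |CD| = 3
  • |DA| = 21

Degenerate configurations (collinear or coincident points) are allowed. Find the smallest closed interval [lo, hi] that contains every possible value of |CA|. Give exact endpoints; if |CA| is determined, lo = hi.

|AB| ∈ {47}
|AD| ∈ {21}
|CD| ∈ {47/3}
|BD| ∈ [26, 68]
|AC| ∈ [16/3, 110/3]
|BC| ∈ [31/3, 251/3]

|CA| ∈ [16/3, 110/3]  (≈ [5.3333, 36.6667])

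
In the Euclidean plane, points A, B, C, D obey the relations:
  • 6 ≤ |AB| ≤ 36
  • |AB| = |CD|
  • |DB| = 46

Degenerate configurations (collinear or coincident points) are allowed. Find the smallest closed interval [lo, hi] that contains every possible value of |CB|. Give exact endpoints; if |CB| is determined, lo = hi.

|CB| ∈ [10, 82]  (≈ [10.0000, 82.0000])

|AB| ∈ [6, 36]
|BD| ∈ {46}
|CD| ∈ [6, 36]
|AD| ∈ [10, 82]
|BC| ∈ [10, 82]
|AC| ∈ [0, 118]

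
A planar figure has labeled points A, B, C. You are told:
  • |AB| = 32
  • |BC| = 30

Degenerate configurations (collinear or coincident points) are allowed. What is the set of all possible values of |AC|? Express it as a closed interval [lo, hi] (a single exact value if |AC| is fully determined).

|AB| ∈ {32}
|BC| ∈ {30}
|AC| ∈ [2, 62]

|AC| ∈ [2, 62]  (≈ [2.0000, 62.0000])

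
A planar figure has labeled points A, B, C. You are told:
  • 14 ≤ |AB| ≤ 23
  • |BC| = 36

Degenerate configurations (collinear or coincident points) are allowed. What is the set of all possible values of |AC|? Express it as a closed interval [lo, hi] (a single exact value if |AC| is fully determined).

|AB| ∈ [14, 23]
|BC| ∈ {36}
|AC| ∈ [13, 59]

|AC| ∈ [13, 59]  (≈ [13.0000, 59.0000])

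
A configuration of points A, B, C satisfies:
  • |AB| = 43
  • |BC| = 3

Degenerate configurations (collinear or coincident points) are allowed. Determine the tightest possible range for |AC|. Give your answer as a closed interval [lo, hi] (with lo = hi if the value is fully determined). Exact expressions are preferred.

|AB| ∈ {43}
|BC| ∈ {3}
|AC| ∈ [40, 46]

|AC| ∈ [40, 46]  (≈ [40.0000, 46.0000])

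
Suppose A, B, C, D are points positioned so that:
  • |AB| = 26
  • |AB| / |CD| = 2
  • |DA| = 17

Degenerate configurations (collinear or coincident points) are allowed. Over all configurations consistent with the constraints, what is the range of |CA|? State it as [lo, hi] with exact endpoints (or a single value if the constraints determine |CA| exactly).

|AB| ∈ {26}
|AD| ∈ {17}
|CD| ∈ {13}
|BD| ∈ [9, 43]
|AC| ∈ [4, 30]
|BC| ∈ [0, 56]

|CA| ∈ [4, 30]  (≈ [4.0000, 30.0000])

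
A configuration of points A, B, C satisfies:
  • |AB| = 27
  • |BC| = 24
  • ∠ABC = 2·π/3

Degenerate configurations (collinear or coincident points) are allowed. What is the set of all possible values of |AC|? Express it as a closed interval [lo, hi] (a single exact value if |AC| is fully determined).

|AC| = 3·√(217)  (≈ 44.1928)

|AB| ∈ {27}
|BC| ∈ {24}
|AC| ∈ {3·√(217)}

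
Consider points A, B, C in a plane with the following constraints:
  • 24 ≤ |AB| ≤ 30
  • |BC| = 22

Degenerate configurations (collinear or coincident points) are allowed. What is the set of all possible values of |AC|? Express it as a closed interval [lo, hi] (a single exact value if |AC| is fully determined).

|AC| ∈ [2, 52]  (≈ [2.0000, 52.0000])

|AB| ∈ [24, 30]
|BC| ∈ {22}
|AC| ∈ [2, 52]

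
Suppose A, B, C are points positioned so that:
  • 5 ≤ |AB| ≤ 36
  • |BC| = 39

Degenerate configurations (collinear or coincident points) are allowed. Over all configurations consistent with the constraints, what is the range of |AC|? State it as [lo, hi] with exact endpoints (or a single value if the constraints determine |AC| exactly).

|AC| ∈ [3, 75]  (≈ [3.0000, 75.0000])

|AB| ∈ [5, 36]
|BC| ∈ {39}
|AC| ∈ [3, 75]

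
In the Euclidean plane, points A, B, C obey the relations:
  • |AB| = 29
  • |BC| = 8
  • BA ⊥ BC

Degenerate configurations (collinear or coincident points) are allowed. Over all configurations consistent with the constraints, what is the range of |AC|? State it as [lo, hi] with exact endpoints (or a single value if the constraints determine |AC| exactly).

|AC| = √(905)  (≈ 30.0832)

|AB| ∈ {29}
|BC| ∈ {8}
|AC| ∈ {√(905)}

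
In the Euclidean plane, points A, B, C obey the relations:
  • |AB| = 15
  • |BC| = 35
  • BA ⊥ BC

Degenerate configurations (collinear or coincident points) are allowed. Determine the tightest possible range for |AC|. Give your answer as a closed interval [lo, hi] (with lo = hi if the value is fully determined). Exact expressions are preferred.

|AC| = 5·√(58)  (≈ 38.0789)

|AB| ∈ {15}
|BC| ∈ {35}
|AC| ∈ {5·√(58)}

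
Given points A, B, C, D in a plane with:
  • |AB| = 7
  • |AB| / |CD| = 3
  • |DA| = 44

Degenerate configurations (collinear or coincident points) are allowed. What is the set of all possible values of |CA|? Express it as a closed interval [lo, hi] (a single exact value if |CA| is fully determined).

|AB| ∈ {7}
|AD| ∈ {44}
|CD| ∈ {7/3}
|BD| ∈ [37, 51]
|AC| ∈ [125/3, 139/3]
|BC| ∈ [104/3, 160/3]

|CA| ∈ [125/3, 139/3]  (≈ [41.6667, 46.3333])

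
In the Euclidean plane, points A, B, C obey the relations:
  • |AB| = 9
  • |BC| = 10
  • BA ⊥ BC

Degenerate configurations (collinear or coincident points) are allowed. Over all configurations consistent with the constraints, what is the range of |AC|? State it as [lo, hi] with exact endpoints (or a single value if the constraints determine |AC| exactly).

|AC| = √(181)  (≈ 13.4536)

|AB| ∈ {9}
|BC| ∈ {10}
|AC| ∈ {√(181)}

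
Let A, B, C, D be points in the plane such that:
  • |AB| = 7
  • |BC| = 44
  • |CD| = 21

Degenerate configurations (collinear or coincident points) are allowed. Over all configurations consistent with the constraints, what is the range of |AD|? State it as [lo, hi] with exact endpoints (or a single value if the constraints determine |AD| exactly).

|AD| ∈ [16, 72]  (≈ [16.0000, 72.0000])

|AB| ∈ {7}
|BC| ∈ {44}
|CD| ∈ {21}
|AC| ∈ [37, 51]
|BD| ∈ [23, 65]
|AD| ∈ [16, 72]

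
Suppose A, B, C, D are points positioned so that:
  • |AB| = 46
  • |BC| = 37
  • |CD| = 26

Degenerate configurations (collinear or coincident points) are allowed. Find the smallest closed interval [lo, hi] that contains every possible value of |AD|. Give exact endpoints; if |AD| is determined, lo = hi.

|AD| ∈ [0, 109]  (≈ [0.0000, 109.0000])

|AB| ∈ {46}
|BC| ∈ {37}
|CD| ∈ {26}
|AC| ∈ [9, 83]
|BD| ∈ [11, 63]
|AD| ∈ [0, 109]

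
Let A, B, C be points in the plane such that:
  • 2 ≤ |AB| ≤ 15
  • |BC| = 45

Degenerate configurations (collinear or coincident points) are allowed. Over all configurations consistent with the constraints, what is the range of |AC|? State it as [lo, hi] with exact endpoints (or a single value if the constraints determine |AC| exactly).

|AB| ∈ [2, 15]
|BC| ∈ {45}
|AC| ∈ [30, 60]

|AC| ∈ [30, 60]  (≈ [30.0000, 60.0000])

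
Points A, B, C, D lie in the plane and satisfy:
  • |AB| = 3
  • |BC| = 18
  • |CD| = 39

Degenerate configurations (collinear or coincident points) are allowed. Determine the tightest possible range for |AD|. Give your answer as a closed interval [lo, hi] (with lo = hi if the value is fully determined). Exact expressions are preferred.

|AB| ∈ {3}
|BC| ∈ {18}
|CD| ∈ {39}
|AC| ∈ [15, 21]
|BD| ∈ [21, 57]
|AD| ∈ [18, 60]

|AD| ∈ [18, 60]  (≈ [18.0000, 60.0000])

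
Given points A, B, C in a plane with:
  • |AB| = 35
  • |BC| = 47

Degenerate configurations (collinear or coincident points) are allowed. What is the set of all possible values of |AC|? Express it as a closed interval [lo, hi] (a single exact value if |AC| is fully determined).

|AC| ∈ [12, 82]  (≈ [12.0000, 82.0000])

|AB| ∈ {35}
|BC| ∈ {47}
|AC| ∈ [12, 82]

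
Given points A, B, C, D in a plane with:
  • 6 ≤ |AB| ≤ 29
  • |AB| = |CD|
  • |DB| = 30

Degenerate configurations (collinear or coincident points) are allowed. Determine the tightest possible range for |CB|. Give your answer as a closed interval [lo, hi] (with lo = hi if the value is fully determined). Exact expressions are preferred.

|CB| ∈ [1, 59]  (≈ [1.0000, 59.0000])

|AB| ∈ [6, 29]
|BD| ∈ {30}
|CD| ∈ [6, 29]
|AD| ∈ [1, 59]
|BC| ∈ [1, 59]
|AC| ∈ [0, 88]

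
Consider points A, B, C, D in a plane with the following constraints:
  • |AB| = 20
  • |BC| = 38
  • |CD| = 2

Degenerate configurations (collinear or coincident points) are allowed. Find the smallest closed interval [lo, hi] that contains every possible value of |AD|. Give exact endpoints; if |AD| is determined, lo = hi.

|AB| ∈ {20}
|BC| ∈ {38}
|CD| ∈ {2}
|AC| ∈ [18, 58]
|BD| ∈ [36, 40]
|AD| ∈ [16, 60]

|AD| ∈ [16, 60]  (≈ [16.0000, 60.0000])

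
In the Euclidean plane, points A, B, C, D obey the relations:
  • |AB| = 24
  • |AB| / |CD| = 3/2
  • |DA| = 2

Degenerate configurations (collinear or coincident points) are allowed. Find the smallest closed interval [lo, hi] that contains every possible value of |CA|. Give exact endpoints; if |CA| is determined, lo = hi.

|CA| ∈ [14, 18]  (≈ [14.0000, 18.0000])

|AB| ∈ {24}
|AD| ∈ {2}
|CD| ∈ {16}
|BD| ∈ [22, 26]
|AC| ∈ [14, 18]
|BC| ∈ [6, 42]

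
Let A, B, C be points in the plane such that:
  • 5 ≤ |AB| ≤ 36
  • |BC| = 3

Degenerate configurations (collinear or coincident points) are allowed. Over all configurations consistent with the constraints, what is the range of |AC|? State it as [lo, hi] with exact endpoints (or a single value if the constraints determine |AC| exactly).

|AB| ∈ [5, 36]
|BC| ∈ {3}
|AC| ∈ [2, 39]

|AC| ∈ [2, 39]  (≈ [2.0000, 39.0000])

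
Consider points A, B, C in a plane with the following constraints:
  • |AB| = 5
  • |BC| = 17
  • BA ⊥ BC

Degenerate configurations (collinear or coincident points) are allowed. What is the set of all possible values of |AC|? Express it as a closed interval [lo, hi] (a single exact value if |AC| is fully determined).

|AC| = √(314)  (≈ 17.7200)

|AB| ∈ {5}
|BC| ∈ {17}
|AC| ∈ {√(314)}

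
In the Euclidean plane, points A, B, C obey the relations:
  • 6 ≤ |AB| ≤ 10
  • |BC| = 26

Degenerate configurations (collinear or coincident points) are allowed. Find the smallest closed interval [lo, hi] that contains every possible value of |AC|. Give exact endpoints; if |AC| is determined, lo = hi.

|AB| ∈ [6, 10]
|BC| ∈ {26}
|AC| ∈ [16, 36]

|AC| ∈ [16, 36]  (≈ [16.0000, 36.0000])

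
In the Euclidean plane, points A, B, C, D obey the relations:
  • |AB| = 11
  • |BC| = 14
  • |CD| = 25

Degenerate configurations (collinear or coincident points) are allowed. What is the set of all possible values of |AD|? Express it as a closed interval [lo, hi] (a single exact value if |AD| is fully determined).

|AD| ∈ [0, 50]  (≈ [0.0000, 50.0000])

|AB| ∈ {11}
|BC| ∈ {14}
|CD| ∈ {25}
|AC| ∈ [3, 25]
|BD| ∈ [11, 39]
|AD| ∈ [0, 50]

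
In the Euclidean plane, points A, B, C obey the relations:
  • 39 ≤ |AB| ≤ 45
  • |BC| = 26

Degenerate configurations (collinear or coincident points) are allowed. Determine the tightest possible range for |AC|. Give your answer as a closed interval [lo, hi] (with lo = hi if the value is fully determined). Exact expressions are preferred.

|AB| ∈ [39, 45]
|BC| ∈ {26}
|AC| ∈ [13, 71]

|AC| ∈ [13, 71]  (≈ [13.0000, 71.0000])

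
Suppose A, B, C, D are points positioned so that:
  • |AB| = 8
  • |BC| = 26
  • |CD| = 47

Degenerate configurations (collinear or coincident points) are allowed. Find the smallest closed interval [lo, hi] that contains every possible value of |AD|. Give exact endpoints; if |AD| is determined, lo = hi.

|AB| ∈ {8}
|BC| ∈ {26}
|CD| ∈ {47}
|AC| ∈ [18, 34]
|BD| ∈ [21, 73]
|AD| ∈ [13, 81]

|AD| ∈ [13, 81]  (≈ [13.0000, 81.0000])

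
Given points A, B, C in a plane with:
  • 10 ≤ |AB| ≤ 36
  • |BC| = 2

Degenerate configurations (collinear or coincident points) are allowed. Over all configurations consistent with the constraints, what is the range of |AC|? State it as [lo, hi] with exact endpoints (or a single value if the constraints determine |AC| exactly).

|AC| ∈ [8, 38]  (≈ [8.0000, 38.0000])

|AB| ∈ [10, 36]
|BC| ∈ {2}
|AC| ∈ [8, 38]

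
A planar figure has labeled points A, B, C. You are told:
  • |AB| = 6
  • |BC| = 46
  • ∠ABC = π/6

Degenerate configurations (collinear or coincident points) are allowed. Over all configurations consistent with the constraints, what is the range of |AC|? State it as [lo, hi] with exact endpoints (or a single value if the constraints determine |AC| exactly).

|AB| ∈ {6}
|BC| ∈ {46}
|AC| ∈ {2·√(538 - 69·√(3))}

|AC| = 2·√(538 - 69·√(3))  (≈ 40.9140)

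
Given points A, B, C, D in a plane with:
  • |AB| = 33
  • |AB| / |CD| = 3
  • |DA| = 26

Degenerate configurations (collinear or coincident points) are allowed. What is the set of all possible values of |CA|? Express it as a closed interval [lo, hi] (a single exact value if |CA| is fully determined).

|CA| ∈ [15, 37]  (≈ [15.0000, 37.0000])

|AB| ∈ {33}
|AD| ∈ {26}
|CD| ∈ {11}
|BD| ∈ [7, 59]
|AC| ∈ [15, 37]
|BC| ∈ [0, 70]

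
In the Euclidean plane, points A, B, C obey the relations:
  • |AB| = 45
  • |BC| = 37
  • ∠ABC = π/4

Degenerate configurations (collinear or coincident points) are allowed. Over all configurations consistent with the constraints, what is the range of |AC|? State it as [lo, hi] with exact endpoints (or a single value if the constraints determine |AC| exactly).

|AB| ∈ {45}
|BC| ∈ {37}
|AC| ∈ {√(3394 - 1665·√(2))}

|AC| = √(3394 - 1665·√(2))  (≈ 32.2387)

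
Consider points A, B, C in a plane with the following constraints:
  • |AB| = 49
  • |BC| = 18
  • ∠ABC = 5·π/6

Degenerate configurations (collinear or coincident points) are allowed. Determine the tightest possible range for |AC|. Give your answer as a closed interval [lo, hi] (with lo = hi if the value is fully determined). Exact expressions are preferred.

|AB| ∈ {49}
|BC| ∈ {18}
|AC| ∈ {√(882·√(3) + 2725)}

|AC| = √(882·√(3) + 2725)  (≈ 65.2125)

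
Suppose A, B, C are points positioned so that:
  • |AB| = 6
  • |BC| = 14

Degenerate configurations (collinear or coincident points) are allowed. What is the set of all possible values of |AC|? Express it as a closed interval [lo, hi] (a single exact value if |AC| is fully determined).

|AB| ∈ {6}
|BC| ∈ {14}
|AC| ∈ [8, 20]

|AC| ∈ [8, 20]  (≈ [8.0000, 20.0000])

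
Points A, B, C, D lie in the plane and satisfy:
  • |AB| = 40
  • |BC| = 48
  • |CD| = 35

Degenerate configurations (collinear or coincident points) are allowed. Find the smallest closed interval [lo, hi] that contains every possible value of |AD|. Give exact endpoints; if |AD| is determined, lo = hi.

|AD| ∈ [0, 123]  (≈ [0.0000, 123.0000])

|AB| ∈ {40}
|BC| ∈ {48}
|CD| ∈ {35}
|AC| ∈ [8, 88]
|BD| ∈ [13, 83]
|AD| ∈ [0, 123]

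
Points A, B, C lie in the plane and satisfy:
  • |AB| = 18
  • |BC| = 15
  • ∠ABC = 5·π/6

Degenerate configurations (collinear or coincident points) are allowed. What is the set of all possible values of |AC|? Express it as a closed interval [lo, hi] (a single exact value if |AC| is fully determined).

|AC| = 3·√(30·√(3) + 61)  (≈ 31.8850)

|AB| ∈ {18}
|BC| ∈ {15}
|AC| ∈ {3·√(30·√(3) + 61)}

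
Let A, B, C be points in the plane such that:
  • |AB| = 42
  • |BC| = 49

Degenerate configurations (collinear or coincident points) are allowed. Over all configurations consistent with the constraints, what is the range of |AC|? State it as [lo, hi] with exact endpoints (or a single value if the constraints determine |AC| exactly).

|AB| ∈ {42}
|BC| ∈ {49}
|AC| ∈ [7, 91]

|AC| ∈ [7, 91]  (≈ [7.0000, 91.0000])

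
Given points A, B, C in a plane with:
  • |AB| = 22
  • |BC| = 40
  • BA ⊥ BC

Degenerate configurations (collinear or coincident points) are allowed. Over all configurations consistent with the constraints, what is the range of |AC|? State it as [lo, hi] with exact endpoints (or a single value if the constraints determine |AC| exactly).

|AB| ∈ {22}
|BC| ∈ {40}
|AC| ∈ {2·√(521)}

|AC| = 2·√(521)  (≈ 45.6508)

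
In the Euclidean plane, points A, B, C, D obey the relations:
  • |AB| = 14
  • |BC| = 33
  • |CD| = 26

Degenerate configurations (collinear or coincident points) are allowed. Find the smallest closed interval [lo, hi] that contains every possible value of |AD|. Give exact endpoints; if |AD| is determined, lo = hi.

|AD| ∈ [0, 73]  (≈ [0.0000, 73.0000])

|AB| ∈ {14}
|BC| ∈ {33}
|CD| ∈ {26}
|AC| ∈ [19, 47]
|BD| ∈ [7, 59]
|AD| ∈ [0, 73]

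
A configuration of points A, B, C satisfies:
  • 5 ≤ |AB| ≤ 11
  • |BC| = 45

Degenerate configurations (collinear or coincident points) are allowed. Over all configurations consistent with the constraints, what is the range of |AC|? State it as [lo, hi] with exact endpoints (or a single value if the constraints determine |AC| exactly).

|AC| ∈ [34, 56]  (≈ [34.0000, 56.0000])

|AB| ∈ [5, 11]
|BC| ∈ {45}
|AC| ∈ [34, 56]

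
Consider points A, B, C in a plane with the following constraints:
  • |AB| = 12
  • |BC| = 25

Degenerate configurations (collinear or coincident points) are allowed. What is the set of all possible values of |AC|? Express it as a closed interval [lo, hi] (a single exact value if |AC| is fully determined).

|AB| ∈ {12}
|BC| ∈ {25}
|AC| ∈ [13, 37]

|AC| ∈ [13, 37]  (≈ [13.0000, 37.0000])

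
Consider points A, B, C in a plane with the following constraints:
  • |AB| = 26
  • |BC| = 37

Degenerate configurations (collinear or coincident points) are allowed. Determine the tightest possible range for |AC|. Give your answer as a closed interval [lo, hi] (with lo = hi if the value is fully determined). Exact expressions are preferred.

|AC| ∈ [11, 63]  (≈ [11.0000, 63.0000])

|AB| ∈ {26}
|BC| ∈ {37}
|AC| ∈ [11, 63]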